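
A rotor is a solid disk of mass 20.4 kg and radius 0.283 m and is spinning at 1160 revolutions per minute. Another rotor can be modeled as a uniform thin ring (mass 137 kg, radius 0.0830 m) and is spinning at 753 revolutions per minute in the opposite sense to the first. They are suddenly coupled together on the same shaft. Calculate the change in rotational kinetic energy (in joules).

No external torque acts about the common axis, so total angular momentum is conserved.
Moments of inertia: I_A = ½(20.4)(0.283)² = 0.8169 kg·m²; I_B = (137)(0.0830)² = 0.9438 kg·m².
Taking A's sense as positive: L = (0.8169)(1160) − (0.9438)(753) = 236.9 kg·m²·rpm.
Combined I = 0.8169 + 0.9438 = 1.761 kg·m².
ω_f = L / I = 236.9 / 1.761 = 134.6 rpm.
KE_i = ½ΣIω² = 8961 J; KE_f = ½(1.761)(14.09)² = 174.8 J.

ΔKE ≈ -8790 J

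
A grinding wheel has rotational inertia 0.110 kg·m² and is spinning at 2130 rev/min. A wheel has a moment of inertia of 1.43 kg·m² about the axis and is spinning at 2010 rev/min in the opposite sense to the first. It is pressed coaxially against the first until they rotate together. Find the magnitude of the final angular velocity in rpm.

|ω_f| ≈ 1710 rpm

The coupling torques are internal; angular momentum about the shared axis is conserved.
Taking A's sense as positive: L = (0.1100)(2130) − (1.430)(2010) = -2640 kg·m²·rpm.
Combined I = 0.1100 + 1.430 = 1.540 kg·m².
ω_f = L / I = -2640 / 1.540 = -1714 rpm.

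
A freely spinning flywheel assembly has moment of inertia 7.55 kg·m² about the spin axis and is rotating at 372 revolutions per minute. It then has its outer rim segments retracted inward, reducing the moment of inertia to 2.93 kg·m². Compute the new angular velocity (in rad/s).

ω₂ ≈ 100 rad/s

With no external torque about the axis, L is conserved: I₁ω₁ = I₂ω₂.
ω₂ = I₁ω₁ / I₂ = (7.550)(372 rpm) / (2.930) = 958.6 rpm = 100.4 rad/s.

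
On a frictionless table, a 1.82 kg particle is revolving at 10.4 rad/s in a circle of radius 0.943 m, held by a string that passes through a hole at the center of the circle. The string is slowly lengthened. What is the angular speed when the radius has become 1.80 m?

ω₂ ≈ 2.85 rad/s

The constraining force is radial, so m r² ω about the center is conserved.
ω₂ = ω₁ (r₁/r₂)² = (10.4)(0.943/1.80)² = 2.854 rad/s.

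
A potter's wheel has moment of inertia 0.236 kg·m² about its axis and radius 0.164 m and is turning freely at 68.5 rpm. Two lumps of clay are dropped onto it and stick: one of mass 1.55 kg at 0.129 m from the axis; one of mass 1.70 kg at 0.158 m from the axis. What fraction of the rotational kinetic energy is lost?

fraction ≈ 0.224

The added mass arrives with no angular momentum about the axis, and any external torque about the axis is negligible, so the system's angular momentum is conserved.
Added inertia Σmr² = (1.55)(0.129)² + (1.70)(0.158)² = 0.06823 kg·m²; I_f = 0.2360 + 0.06823 = 0.3042 kg·m².
ω_f = I_p ω_i / I_f = (0.2360)(68.5) / 0.3042 = 53.14 rpm.
KE_i = ½(0.2360)(7.173 rad/s)² = 6.072 J; KE_f = ½(0.3042)(5.564)² = 4.710 J.
Fraction lost = 0.2243.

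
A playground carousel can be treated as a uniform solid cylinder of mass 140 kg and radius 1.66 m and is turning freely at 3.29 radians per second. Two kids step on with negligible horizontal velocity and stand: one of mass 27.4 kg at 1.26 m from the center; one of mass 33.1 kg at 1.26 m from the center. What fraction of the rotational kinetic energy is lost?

fraction ≈ 0.332

No external torque acts about the center; L_before = L_after.
I_p = ½(140)(1.66)² = 192.9 kg·m².
Added inertia Σmr² = (27.4)(1.26)² + (33.1)(1.26)² = 96.05 kg·m²; I_f = 192.9 + 96.05 = 288.9 kg·m².
ω_f = I_p ω_i / I_f = (192.9)(3.29) / 288.9 = 2.196 rad/s.
KE_i = ½(192.9)(3.290 rad/s)² = 1044 J; KE_f = ½(288.9)(2.196)² = 696.9 J.
Fraction lost = 0.3324.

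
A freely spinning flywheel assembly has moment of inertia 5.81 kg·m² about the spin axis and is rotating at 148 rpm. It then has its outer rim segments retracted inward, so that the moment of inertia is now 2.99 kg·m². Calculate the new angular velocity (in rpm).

No external torque acts about the spin axis, so angular momentum is conserved.
ω₂ = I₁ω₁ / I₂ = (5.810)(148 rpm) / (2.990) = 287.6 rpm.

ω₂ ≈ 288 rpm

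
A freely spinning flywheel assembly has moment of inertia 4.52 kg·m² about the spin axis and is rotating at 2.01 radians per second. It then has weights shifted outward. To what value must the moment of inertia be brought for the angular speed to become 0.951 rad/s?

No external torque acts about the spin axis, so angular momentum is conserved.
I₂ = I₁ω₁ / ω₂ = (4.52)(2.01) / (0.951) = 9.553 kg·m².

I₂ ≈ 9.55 kg·m²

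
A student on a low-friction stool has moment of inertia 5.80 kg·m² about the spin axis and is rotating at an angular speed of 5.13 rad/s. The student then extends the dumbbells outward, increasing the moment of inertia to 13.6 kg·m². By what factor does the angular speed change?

ω₂/ω₁ ≈ 0.426

With no external torque about the axis, L is conserved: I₁ω₁ = I₂ω₂.
ω₂/ω₁ = I₁/I₂ = 5.800 / 13.60 = 0.4265.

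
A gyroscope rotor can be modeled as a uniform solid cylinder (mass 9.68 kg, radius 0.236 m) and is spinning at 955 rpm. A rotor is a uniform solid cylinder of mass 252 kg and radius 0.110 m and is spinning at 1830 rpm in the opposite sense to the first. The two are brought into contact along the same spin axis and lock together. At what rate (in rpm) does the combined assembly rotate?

The coupling torques are internal; angular momentum about the shared axis is conserved.
Moments of inertia: I_A = ½(9.68)(0.236)² = 0.2696 kg·m²; I_B = ½(252)(0.110)² = 1.525 kg·m².
Taking A's sense as positive: L = (0.2696)(955) − (1.525)(1830) = -2533 kg·m²·rpm.
Combined I = 0.2696 + 1.525 = 1.794 kg·m².
ω_f = L / I = -2533 / 1.794 = -1412 rpm.

|ω_f| ≈ 1410 rpm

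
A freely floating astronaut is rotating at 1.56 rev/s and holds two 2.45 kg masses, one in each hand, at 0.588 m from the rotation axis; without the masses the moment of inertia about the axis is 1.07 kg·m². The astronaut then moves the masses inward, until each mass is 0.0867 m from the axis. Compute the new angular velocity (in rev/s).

ω₂ ≈ 3.90 rev/s

With no external torque about the axis, L is conserved: I₁ω₁ = I₂ω₂.
I₁ = 1.07 + 2(2.45)(0.588)² = 2.764 kg·m²; I₂ = 1.07 + 2(2.45)(0.0867)² = 1.107 kg·m².
ω₂ = I₁ω₁ / I₂ = (2.764)(1.56 rev/s) / (1.107) = 3.896 rev/s.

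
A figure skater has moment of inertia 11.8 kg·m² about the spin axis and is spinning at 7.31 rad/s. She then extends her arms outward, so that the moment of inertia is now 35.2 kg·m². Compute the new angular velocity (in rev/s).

ω₂ ≈ 0.390 rev/s

No external torque acts about the spin axis, so angular momentum is conserved.
ω₂ = I₁ω₁ / I₂ = (11.80)(7.31 rad/s) / (35.20) = 2.451 rad/s = 0.3900 rev/s.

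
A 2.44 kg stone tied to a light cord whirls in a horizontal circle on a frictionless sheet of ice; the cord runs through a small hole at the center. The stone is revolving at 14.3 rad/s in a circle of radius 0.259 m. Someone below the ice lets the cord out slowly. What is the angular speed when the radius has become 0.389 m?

The constraining force is radial, so m r² ω about the center is conserved.
ω₂ = ω₁ (r₁/r₂)² = (14.3)(0.259/0.389)² = 6.339 rad/s.

ω₂ ≈ 6.34 rad/s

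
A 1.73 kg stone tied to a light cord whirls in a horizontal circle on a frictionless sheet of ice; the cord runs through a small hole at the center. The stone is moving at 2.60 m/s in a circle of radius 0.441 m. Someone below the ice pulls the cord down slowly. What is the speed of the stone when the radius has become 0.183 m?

The only horizontal force on the mass is along the cord (radial), so it exerts no torque about the hole and angular momentum m v r is conserved.
v₂ = v₁ r₁ / r₂ = (2.60)(0.441) / (0.183) = 6.266 m/s.

v₂ ≈ 6.27 m/s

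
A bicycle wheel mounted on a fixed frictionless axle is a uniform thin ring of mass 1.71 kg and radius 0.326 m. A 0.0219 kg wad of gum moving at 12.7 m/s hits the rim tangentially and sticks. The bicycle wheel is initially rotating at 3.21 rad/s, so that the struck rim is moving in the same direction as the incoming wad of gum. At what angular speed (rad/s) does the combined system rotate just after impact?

The axle reaction passes through the axle and exerts no torque about it; angular momentum about the axle is conserved through the impact.
I_p = (1.71)(0.326)² = 0.1817 kg·m². Taking the sense of the wad of gum's angular momentum as positive, L_{wad} = m v R = (0.0219)(12.7)(0.326) = 0.09067 kg·m²/s.
L_i = +I_p ω_p + m v R = +(0.1817)(3.21) + 0.09067 = 0.6740 kg·m²/s.
After sticking, I_f = I_p + m R² = 0.1817 + (0.0219)(0.326)² = 0.1841 kg·m².
ω_f = L_i / I_f = 0.6740 / 0.1841 = 3.662 rad/s.

|ω_f| ≈ 3.66 rad/s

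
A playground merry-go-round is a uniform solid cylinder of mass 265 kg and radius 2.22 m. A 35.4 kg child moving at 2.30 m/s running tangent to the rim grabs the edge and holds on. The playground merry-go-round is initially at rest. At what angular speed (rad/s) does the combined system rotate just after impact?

The axle reaction passes through the axle and exerts no torque about it; angular momentum about the axle is conserved through the impact.
I_p = ½(265)(2.22)² = 653.0 kg·m². Taking the sense of the child's angular momentum as positive, L_{child} = m v R = (35.4)(2.30)(2.22) = 180.8 kg·m²/s.
L_i = 0 + 180.8 = 180.8 kg·m²/s.
After sticking, I_f = I_p + m R² = 653.0 + (35.4)(2.22)² = 827.5 kg·m².
ω_f = L_i / I_f = 180.8 / 827.5 = 0.2184 rad/s.

|ω_f| ≈ 0.218 rad/s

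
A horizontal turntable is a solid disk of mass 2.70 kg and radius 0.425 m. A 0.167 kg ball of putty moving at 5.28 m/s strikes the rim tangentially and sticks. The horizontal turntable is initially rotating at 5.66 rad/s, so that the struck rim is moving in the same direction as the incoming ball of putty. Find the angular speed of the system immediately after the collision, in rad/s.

|ω_f| ≈ 6.40 rad/s

About the axle the impulsive forces during the collision are internal, so angular momentum about that axis is conserved.
I_p = ½(2.70)(0.425)² = 0.2438 kg·m². Taking the sense of the ball of putty's angular momentum as positive, L_{ball} = m v R = (0.167)(5.28)(0.425) = 0.3747 kg·m²/s.
L_i = +I_p ω_p + m v R = +(0.2438)(5.66) + 0.3747 = 1.755 kg·m²/s.
After sticking, I_f = I_p + m R² = 0.2438 + (0.167)(0.425)² = 0.2740 kg·m².
ω_f = L_i / I_f = 1.755 / 0.2740 = 6.405 rad/s.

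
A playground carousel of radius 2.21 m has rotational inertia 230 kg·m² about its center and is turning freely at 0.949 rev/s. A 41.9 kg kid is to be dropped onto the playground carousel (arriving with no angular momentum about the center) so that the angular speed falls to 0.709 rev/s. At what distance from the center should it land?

r ≈ 1.36 m

The added mass arrives with no angular momentum about the center, and any external torque about the center is negligible, so the system's angular momentum is conserved.
I_p ω_i = (I_p + m r²) ω_f ⇒ m r² = I_p(ω_i/ω_f − 1) = 230.0(0.949/0.709 − 1) = 77.86 kg·m².
r = √(77.86/41.9) = 1.363 m.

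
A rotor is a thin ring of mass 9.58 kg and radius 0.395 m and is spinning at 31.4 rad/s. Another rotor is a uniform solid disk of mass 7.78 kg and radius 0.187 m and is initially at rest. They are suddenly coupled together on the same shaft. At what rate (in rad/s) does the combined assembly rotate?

|ω_f| ≈ 28.8 rad/s

The coupling torques are internal; angular momentum about the shared axis is conserved.
Moments of inertia: I_A = (9.58)(0.395)² = 1.495 kg·m²; I_B = ½(7.78)(0.187)² = 0.1360 kg·m².
Taking A's sense as positive: L = (1.495)(31.4) = 46.93 kg·m²·rad/s.
Combined I = 1.495 + 0.1360 = 1.631 kg·m².
ω_f = L / I = 46.93 / 1.631 = 28.78 rad/s.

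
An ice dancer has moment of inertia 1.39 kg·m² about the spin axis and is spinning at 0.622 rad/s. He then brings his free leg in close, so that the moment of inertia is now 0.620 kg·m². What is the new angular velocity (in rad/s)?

Angular momentum about the spin axis is conserved since the torque about it is zero.
ω₂ = I₁ω₁ / I₂ = (1.390)(0.622 rad/s) / (0.6200) = 1.394 rad/s.

ω₂ ≈ 1.39 rad/s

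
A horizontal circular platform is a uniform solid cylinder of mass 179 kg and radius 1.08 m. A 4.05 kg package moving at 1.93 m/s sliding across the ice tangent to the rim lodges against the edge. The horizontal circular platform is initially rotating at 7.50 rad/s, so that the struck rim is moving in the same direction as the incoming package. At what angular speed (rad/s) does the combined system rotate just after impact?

|ω_f| ≈ 7.25 rad/s

The axle reaction passes through the central axle and exerts no torque about it; angular momentum about the central axle is conserved through the impact.
I_p = ½(179)(1.08)² = 104.4 kg·m². Taking the sense of the package's angular momentum as positive, L_{package} = m v R = (4.05)(1.93)(1.08) = 8.442 kg·m²/s.
L_i = +I_p ω_p + m v R = +(104.4)(7.50) + 8.442 = 791.4 kg·m²/s.
After sticking, I_f = I_p + m R² = 104.4 + (4.05)(1.08)² = 109.1 kg·m².
ω_f = L_i / I_f = 791.4 / 109.1 = 7.253 rad/s.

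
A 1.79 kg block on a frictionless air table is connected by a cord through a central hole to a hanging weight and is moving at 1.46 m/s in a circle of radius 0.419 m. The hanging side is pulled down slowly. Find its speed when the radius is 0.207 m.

Central (radial) force ⇒ zero torque about the center ⇒ m v r is constant.
v₂ = v₁ r₁ / r₂ = (1.46)(0.419) / (0.207) = 2.955 m/s.

v₂ ≈ 2.96 m/s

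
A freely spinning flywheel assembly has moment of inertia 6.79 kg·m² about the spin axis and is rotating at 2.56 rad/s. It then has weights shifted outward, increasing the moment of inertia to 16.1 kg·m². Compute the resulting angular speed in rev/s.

Angular momentum about the spin axis is conserved since the torque about it is zero.
ω₂ = I₁ω₁ / I₂ = (6.790)(2.56 rad/s) / (16.10) = 1.080 rad/s = 0.1718 rev/s.

ω₂ ≈ 0.172 rev/s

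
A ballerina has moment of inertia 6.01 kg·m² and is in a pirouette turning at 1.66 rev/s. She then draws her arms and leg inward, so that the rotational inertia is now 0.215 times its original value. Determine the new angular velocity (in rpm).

With no external torque about the axis, L is conserved: I₁ω₁ = I₂ω₂.
I₂ = 0.215 × 6.01 = 1.292 kg·m².
ω₂ = I₁ω₁ / I₂ = (6.010)(1.66 rev/s) / (1.292) = 7.721 rev/s = 463.3 rpm.

ω₂ ≈ 463 rpm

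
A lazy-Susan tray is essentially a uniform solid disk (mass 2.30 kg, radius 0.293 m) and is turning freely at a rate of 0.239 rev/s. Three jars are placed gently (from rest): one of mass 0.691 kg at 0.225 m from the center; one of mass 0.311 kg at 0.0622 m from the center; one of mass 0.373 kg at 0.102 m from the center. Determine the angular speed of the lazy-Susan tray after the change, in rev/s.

ω_f ≈ 0.170 rev/s

No external torque acts about the center; L_before = L_after.
I_p = ½(2.30)(0.293)² = 0.09873 kg·m².
Added inertia Σmr² = (0.691)(0.225)² + (0.311)(0.0622)² + (0.373)(0.102)² = 0.04007 kg·m²; I_f = 0.09873 + 0.04007 = 0.1388 kg·m².
ω_f = I_p ω_i / I_f = (0.09873)(0.239) / 0.1388 = 0.1700 rev/s.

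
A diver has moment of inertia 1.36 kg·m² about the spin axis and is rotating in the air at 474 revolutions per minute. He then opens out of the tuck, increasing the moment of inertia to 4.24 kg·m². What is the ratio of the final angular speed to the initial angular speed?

ω₂/ω₁ ≈ 0.321

No external torque acts about the spin axis, so angular momentum is conserved.
ω₂/ω₁ = I₁/I₂ = 1.360 / 4.240 = 0.3208.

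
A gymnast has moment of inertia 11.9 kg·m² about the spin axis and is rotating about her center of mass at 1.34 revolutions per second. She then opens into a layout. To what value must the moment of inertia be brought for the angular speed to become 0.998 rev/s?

I₂ ≈ 16.0 kg·m²

Angular momentum about the spin axis is conserved since the torque about it is zero.
I₂ = I₁ω₁ / ω₂ = (11.9)(1.34) / (0.998) = 15.98 kg·m².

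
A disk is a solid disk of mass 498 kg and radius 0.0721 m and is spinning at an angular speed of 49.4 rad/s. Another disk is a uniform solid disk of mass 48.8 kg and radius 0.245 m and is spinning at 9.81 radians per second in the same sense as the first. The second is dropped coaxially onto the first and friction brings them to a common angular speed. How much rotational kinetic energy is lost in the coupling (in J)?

ΔKE lost ≈ 538 J

No external torque acts about the common axis, so total angular momentum is conserved.
Moments of inertia: I_A = ½(498)(0.0721)² = 1.294 kg·m²; I_B = ½(48.8)(0.245)² = 1.465 kg·m².
Taking A's sense as positive: L = (1.294)(49.4) + (1.465)(9.81) = 78.31 kg·m²·rad/s.
Combined I = 1.294 + 1.465 = 2.759 kg·m².
ω_f = L / I = 78.31 / 2.759 = 28.38 rad/s.
KE_i = ½ΣIω² = 1650 J; KE_f = ½(2.759)(28.38)² = 1111 J.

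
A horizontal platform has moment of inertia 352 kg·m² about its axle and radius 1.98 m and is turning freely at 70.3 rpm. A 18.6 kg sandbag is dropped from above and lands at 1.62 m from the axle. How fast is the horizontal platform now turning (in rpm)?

No external torque acts about the axle; L_before = L_after.
Added inertia Σmr² = (18.6)(1.62)² = 48.81 kg·m²; I_f = 352.0 + 48.81 = 400.8 kg·m².
ω_f = I_p ω_i / I_f = (352.0)(70.3) / 400.8 = 61.74 rpm.

ω_f ≈ 61.7 rpm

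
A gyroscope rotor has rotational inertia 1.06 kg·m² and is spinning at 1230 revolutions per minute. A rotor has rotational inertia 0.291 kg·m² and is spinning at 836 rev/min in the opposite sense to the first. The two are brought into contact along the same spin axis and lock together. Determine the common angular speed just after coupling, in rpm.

No external torque acts about the common axis, so total angular momentum is conserved.
Taking A's sense as positive: L = (1.060)(1230) − (0.2910)(836) = 1061 kg·m²·rpm.
Combined I = 1.060 + 0.2910 = 1.351 kg·m².
ω_f = L / I = 1061 / 1.351 = 785.0 rpm.

|ω_f| ≈ 785 rpm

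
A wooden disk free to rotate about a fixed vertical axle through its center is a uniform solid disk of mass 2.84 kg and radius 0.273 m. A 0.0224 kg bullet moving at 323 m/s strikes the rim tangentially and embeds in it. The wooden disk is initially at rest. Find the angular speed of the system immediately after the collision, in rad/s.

The axle reaction passes through the axle and exerts no torque about it; angular momentum about the axle is conserved through the impact.
I_p = ½(2.84)(0.273)² = 0.1058 kg·m². Taking the sense of the bullet's angular momentum as positive, L_{bullet} = m v R = (0.0224)(323)(0.273) = 1.975 kg·m²/s.
L_i = 0 + 1.975 = 1.975 kg·m²/s.
After sticking, I_f = I_p + m R² = 0.1058 + (0.0224)(0.273)² = 0.1075 kg·m².
ω_f = L_i / I_f = 1.975 / 0.1075 = 18.37 rad/s.

|ω_f| ≈ 18.4 rad/s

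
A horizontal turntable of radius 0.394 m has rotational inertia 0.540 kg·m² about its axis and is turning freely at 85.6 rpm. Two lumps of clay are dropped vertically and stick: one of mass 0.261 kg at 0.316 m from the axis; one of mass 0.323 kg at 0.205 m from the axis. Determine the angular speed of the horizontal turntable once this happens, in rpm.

No external torque acts about the axis; L_before = L_after.
Added inertia Σmr² = (0.261)(0.316)² + (0.323)(0.205)² = 0.03964 kg·m²; I_f = 0.5400 + 0.03964 = 0.5796 kg·m².
ω_f = I_p ω_i / I_f = (0.5400)(85.6) / 0.5796 = 79.75 rpm.

ω_f ≈ 79.7 rpm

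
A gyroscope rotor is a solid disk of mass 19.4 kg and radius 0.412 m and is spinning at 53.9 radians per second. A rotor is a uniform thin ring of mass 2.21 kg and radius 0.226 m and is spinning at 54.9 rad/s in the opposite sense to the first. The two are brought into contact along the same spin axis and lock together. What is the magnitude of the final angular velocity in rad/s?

No external torque acts about the common axis, so total angular momentum is conserved.
Moments of inertia: I_A = ½(19.4)(0.412)² = 1.647 kg·m²; I_B = (2.21)(0.226)² = 0.1129 kg·m².
Taking A's sense as positive: L = (1.647)(53.9) − (0.1129)(54.9) = 82.55 kg·m²·rad/s.
Combined I = 1.647 + 0.1129 = 1.759 kg·m².
ω_f = L / I = 82.55 / 1.759 = 46.92 rad/s.

|ω_f| ≈ 46.9 rad/s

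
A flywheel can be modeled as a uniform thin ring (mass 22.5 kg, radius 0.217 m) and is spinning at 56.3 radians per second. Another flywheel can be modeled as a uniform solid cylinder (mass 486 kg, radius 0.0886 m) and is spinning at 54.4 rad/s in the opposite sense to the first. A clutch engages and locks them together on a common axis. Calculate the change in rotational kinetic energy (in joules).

No external torque acts about the common axis, so total angular momentum is conserved.
Moments of inertia: I_A = (22.5)(0.217)² = 1.060 kg·m²; I_B = ½(486)(0.0886)² = 1.908 kg·m².
Taking A's sense as positive: L = (1.060)(56.3) − (1.908)(54.4) = -44.12 kg·m²·rad/s.
Combined I = 1.060 + 1.908 = 2.967 kg·m².
ω_f = L / I = -44.12 / 2.967 = -14.87 rad/s.
KE_i = ½ΣIω² = 4502 J; KE_f = ½(2.967)(14.87)² = 328.0 J.

ΔKE ≈ -4170 J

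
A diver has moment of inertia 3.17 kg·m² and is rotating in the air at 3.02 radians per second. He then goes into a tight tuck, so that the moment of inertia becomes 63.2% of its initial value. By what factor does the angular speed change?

ω₂/ω₁ ≈ 1.58

With no external torque about the axis, L is conserved: I₁ω₁ = I₂ω₂.
I₂ = 0.632 × 3.17 = 2.003 kg·m².
ω₂/ω₁ = I₁/I₂ = 3.170 / 2.003 = 1.582.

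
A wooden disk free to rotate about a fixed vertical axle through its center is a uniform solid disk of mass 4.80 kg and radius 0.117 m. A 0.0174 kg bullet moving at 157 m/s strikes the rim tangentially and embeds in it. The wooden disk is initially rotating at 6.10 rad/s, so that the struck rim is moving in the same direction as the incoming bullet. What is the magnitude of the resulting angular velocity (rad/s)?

|ω_f| ≈ 15.7 rad/s

About the axle the impulsive forces during the collision are internal, so angular momentum about that axis is conserved.
I_p = ½(4.80)(0.117)² = 0.03285 kg·m². Taking the sense of the bullet's angular momentum as positive, L_{bullet} = m v R = (0.0174)(157)(0.117) = 0.3196 kg·m²/s.
L_i = +I_p ω_p + m v R = +(0.03285)(6.10) + 0.3196 = 0.5200 kg·m²/s.
After sticking, I_f = I_p + m R² = 0.03285 + (0.0174)(0.117)² = 0.03309 kg·m².
ω_f = L_i / I_f = 0.5200 / 0.03309 = 15.71 rad/s.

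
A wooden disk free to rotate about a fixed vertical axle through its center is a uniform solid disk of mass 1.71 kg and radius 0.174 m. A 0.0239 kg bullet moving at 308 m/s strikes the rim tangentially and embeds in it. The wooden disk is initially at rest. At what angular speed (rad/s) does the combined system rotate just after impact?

The axle reaction passes through the axle and exerts no torque about it; angular momentum about the axle is conserved through the impact.
I_p = ½(1.71)(0.174)² = 0.02589 kg·m². Taking the sense of the bullet's angular momentum as positive, L_{bullet} = m v R = (0.0239)(308)(0.174) = 1.281 kg·m²/s.
L_i = 0 + 1.281 = 1.281 kg·m²/s.
After sticking, I_f = I_p + m R² = 0.02589 + (0.0239)(0.174)² = 0.02661 kg·m².
ω_f = L_i / I_f = 1.281 / 0.02661 = 48.13 rad/s.

|ω_f| ≈ 48.1 rad/s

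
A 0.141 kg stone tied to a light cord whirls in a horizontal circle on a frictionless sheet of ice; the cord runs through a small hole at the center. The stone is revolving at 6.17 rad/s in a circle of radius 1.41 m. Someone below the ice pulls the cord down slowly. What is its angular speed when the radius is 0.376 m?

ω₂ ≈ 86.8 rad/s

No torque about the axis ⇒ m r₁² ω₁ = m r₂² ω₂.
ω₂ = ω₁ (r₁/r₂)² = (6.17)(1.41/0.376)² = 86.77 rad/s.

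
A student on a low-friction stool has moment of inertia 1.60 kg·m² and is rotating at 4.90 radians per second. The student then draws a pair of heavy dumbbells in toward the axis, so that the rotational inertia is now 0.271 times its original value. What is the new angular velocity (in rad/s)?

ω₂ ≈ 18.1 rad/s

No external torque acts about the spin axis, so angular momentum is conserved.
I₂ = 0.271 × 1.60 = 0.4336 kg·m².
ω₂ = I₁ω₁ / I₂ = (1.600)(4.90 rad/s) / (0.4336) = 18.08 rad/s.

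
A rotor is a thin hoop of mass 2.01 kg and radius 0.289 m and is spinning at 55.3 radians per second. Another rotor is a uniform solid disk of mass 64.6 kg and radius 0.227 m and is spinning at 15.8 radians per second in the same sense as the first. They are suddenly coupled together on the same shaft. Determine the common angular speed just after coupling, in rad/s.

The coupling torques are internal; angular momentum about the shared axis is conserved.
Moments of inertia: I_A = (2.01)(0.289)² = 0.1679 kg·m²; I_B = ½(64.6)(0.227)² = 1.664 kg·m².
Taking A's sense as positive: L = (0.1679)(55.3) + (1.664)(15.8) = 35.58 kg·m²·rad/s.
Combined I = 0.1679 + 1.664 = 1.832 kg·m².
ω_f = L / I = 35.58 / 1.832 = 19.42 rad/s.

|ω_f| ≈ 19.4 rad/s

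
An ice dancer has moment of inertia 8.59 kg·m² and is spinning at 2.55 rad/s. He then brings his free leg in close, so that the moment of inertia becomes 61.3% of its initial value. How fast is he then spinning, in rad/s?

ω₂ ≈ 4.16 rad/s

No external torque acts about the spin axis, so angular momentum is conserved.
I₂ = 0.613 × 8.59 = 5.266 kg·m².
ω₂ = I₁ω₁ / I₂ = (8.590)(2.55 rad/s) / (5.266) = 4.160 rad/s.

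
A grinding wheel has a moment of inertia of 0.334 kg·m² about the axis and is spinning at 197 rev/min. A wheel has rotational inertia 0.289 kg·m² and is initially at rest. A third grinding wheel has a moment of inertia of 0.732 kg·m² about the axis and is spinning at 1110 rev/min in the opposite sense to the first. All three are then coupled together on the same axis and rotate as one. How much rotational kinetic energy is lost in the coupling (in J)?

ΔKE lost ≈ 2760 J

The coupling torques are internal; angular momentum about the shared axis is conserved.
Taking A's sense as positive: L = (0.3340)(197) − (0.7320)(1110) = -746.7 kg·m²·rpm.
Combined I = 0.3340 + 0.2890 + 0.7320 = 1.355 kg·m².
ω_f = L / I = -746.7 / 1.355 = -551.1 rpm.
KE_i = ½ΣIω² = 5016 J; KE_f = ½(1.355)(57.71)² = 2256 J.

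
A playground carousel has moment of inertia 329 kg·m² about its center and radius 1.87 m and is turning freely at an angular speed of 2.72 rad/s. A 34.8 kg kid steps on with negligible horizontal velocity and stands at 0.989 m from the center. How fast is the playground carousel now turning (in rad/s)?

The added mass arrives with no angular momentum about the center, and any external torque about the center is negligible, so the system's angular momentum is conserved.
Added inertia Σmr² = (34.8)(0.989)² = 34.04 kg·m²; I_f = 329.0 + 34.04 = 363.0 kg·m².
ω_f = I_p ω_i / I_f = (329.0)(2.72) / 363.0 = 2.465 rad/s.

ω_f ≈ 2.46 rad/s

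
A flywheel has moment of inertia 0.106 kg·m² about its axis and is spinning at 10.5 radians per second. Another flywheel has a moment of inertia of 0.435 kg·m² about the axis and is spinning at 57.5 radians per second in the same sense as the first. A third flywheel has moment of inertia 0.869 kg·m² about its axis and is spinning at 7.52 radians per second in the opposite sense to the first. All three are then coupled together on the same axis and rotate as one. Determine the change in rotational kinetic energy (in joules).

ΔKE ≈ -613 J

The coupling torques are internal; angular momentum about the shared axis is conserved.
Taking A's sense as positive: L = (0.1060)(10.5) + (0.4350)(57.5) − (0.8690)(7.52) = 19.59 kg·m²·rad/s.
Combined I = 0.1060 + 0.4350 + 0.8690 = 1.410 kg·m².
ω_f = L / I = 19.59 / 1.410 = 13.89 rad/s.
KE_i = ½ΣIω² = 749.5 J; KE_f = ½(1.410)(13.89)² = 136.1 J.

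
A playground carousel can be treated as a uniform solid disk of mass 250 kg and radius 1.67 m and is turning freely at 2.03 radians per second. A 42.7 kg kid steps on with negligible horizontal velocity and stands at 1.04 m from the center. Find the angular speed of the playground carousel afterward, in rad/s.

No external torque acts about the center; L_before = L_after.
I_p = ½(250)(1.67)² = 348.6 kg·m².
Added inertia Σmr² = (42.7)(1.04)² = 46.18 kg·m²; I_f = 348.6 + 46.18 = 394.8 kg·m².
ω_f = I_p ω_i / I_f = (348.6)(2.03) / 394.8 = 1.793 rad/s.

ω_f ≈ 1.79 rad/s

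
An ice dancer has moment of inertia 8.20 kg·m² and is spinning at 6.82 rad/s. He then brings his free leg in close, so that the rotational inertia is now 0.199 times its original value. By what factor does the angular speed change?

ω₂/ω₁ ≈ 5.03

Angular momentum about the spin axis is conserved since the torque about it is zero.
I₂ = 0.199 × 8.20 = 1.632 kg·m².
ω₂/ω₁ = I₁/I₂ = 8.200 / 1.632 = 5.025.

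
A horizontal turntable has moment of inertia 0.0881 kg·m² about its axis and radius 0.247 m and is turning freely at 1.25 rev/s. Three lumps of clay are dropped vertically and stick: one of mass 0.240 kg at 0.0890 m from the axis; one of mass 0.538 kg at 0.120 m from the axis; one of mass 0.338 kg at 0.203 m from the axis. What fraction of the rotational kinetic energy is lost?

No external torque acts about the axis; L_before = L_after.
Added inertia Σmr² = (0.240)(0.0890)² + (0.538)(0.120)² + (0.338)(0.203)² = 0.02358 kg·m²; I_f = 0.08810 + 0.02358 = 0.1117 kg·m².
ω_f = I_p ω_i / I_f = (0.08810)(1.25) / 0.1117 = 0.9861 rev/s.
KE_i = ½(0.08810)(7.854 rad/s)² = 2.717 J; KE_f = ½(0.1117)(6.196)² = 2.144 J.
Fraction lost = 0.2111.

fraction ≈ 0.211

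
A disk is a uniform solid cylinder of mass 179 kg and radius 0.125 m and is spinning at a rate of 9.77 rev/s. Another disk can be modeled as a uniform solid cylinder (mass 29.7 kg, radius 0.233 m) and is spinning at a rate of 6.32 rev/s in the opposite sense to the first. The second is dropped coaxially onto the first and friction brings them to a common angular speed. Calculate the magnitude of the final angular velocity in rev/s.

|ω_f| ≈ 3.89 rev/s

No external torque acts about the common axis, so total angular momentum is conserved.
Moments of inertia: I_A = ½(179)(0.125)² = 1.398 kg·m²; I_B = ½(29.7)(0.233)² = 0.8062 kg·m².
Taking A's sense as positive: L = (1.398)(9.77) − (0.8062)(6.32) = 8.568 kg·m²·rev/s.
Combined I = 1.398 + 0.8062 = 2.205 kg·m².
ω_f = L / I = 8.568 / 2.205 = 3.886 rev/s.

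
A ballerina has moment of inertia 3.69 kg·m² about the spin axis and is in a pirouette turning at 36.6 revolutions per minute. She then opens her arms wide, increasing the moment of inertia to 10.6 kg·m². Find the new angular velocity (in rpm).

No external torque acts about the spin axis, so angular momentum is conserved.
ω₂ = I₁ω₁ / I₂ = (3.690)(36.6 rpm) / (10.60) = 12.74 rpm.

ω₂ ≈ 12.7 rpm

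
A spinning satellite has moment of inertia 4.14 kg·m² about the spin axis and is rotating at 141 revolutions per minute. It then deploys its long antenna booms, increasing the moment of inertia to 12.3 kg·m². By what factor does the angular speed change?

No external torque acts about the spin axis, so angular momentum is conserved.
ω₂/ω₁ = I₁/I₂ = 4.140 / 12.30 = 0.3366.

ω₂/ω₁ ≈ 0.337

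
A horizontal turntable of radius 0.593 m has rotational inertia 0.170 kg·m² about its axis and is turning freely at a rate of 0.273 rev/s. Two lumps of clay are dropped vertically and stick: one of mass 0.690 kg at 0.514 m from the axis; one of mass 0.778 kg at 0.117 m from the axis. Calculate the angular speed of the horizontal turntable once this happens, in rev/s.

No external torque acts about the axis; L_before = L_after.
Added inertia Σmr² = (0.690)(0.514)² + (0.778)(0.117)² = 0.1929 kg·m²; I_f = 0.1700 + 0.1929 = 0.3629 kg·m².
ω_f = I_p ω_i / I_f = (0.1700)(0.273) / 0.3629 = 0.1279 rev/s.

ω_f ≈ 0.128 rev/s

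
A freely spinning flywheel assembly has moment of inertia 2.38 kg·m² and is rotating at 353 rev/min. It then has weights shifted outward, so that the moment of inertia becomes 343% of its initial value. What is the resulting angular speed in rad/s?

Angular momentum about the spin axis is conserved since the torque about it is zero.
I₂ = 3.43 × 2.38 = 8.163 kg·m².
ω₂ = I₁ω₁ / I₂ = (2.380)(353 rpm) / (8.163) = 102.9 rpm = 10.78 rad/s.

ω₂ ≈ 10.8 rad/s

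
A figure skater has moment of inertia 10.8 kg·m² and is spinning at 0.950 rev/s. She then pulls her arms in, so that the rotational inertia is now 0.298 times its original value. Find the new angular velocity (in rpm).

Angular momentum about the spin axis is conserved since the torque about it is zero.
I₂ = 0.298 × 10.8 = 3.218 kg·m².
ω₂ = I₁ω₁ / I₂ = (10.80)(0.950 rev/s) / (3.218) = 3.188 rev/s = 191.3 rpm.

ω₂ ≈ 191 rpm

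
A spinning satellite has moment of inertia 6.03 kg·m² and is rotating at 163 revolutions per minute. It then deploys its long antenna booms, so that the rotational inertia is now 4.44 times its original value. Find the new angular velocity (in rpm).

ω₂ ≈ 36.7 rpm

With no external torque about the axis, L is conserved: I₁ω₁ = I₂ω₂.
I₂ = 4.44 × 6.03 = 26.77 kg·m².
ω₂ = I₁ω₁ / I₂ = (6.030)(163 rpm) / (26.77) = 36.71 rpm.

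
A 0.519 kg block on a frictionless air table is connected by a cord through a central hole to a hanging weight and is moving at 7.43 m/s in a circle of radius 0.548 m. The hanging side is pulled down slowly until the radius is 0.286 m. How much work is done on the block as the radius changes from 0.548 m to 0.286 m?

W ≈ 38.3 J

The only horizontal force on the mass is along the cord (radial), so it exerts no torque about the hole and angular momentum m v r is conserved.
v₂ = v₁ r₁ / r₂ = (7.43)(0.548) / (0.286) = 14.24 m/s.
W = ΔKE = ½m(v₂² − v₁²) = 38.27 J.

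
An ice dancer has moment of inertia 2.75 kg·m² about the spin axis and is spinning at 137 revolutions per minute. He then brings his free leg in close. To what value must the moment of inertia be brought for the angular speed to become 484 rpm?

Angular momentum about the spin axis is conserved since the torque about it is zero.
I₂ = I₁ω₁ / ω₂ = (2.75)(137) / (484) = 0.7784 kg·m².

I₂ ≈ 0.778 kg·m²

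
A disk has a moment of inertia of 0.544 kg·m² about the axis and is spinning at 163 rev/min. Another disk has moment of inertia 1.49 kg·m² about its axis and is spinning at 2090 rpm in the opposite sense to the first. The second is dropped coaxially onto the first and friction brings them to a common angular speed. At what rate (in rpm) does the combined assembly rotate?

The coupling torques are internal; angular momentum about the shared axis is conserved.
Taking A's sense as positive: L = (0.5440)(163) − (1.490)(2090) = -3025 kg·m²·rpm.
Combined I = 0.5440 + 1.490 = 2.034 kg·m².
ω_f = L / I = -3025 / 2.034 = -1487 rpm.

|ω_f| ≈ 1490 rpm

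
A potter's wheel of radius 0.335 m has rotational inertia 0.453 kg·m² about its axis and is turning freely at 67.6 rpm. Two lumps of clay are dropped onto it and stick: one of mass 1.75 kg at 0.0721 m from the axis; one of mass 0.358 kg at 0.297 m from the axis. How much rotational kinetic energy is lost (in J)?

energy lost ≈ 0.935 J

The added mass arrives with no angular momentum about the axis, and any external torque about the axis is negligible, so the system's angular momentum is conserved.
Added inertia Σmr² = (1.75)(0.0721)² + (0.358)(0.297)² = 0.04068 kg·m²; I_f = 0.4530 + 0.04068 = 0.4937 kg·m².
ω_f = I_p ω_i / I_f = (0.4530)(67.6) / 0.4937 = 62.03 rpm.
KE_i = ½(0.4530)(7.079 rad/s)² = 11.35 J; KE_f = ½(0.4937)(6.496)² = 10.42 J.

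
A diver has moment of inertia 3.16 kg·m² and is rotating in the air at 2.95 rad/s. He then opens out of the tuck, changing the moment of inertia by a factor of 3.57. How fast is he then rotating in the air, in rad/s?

With no external torque about the axis, L is conserved: I₁ω₁ = I₂ω₂.
I₂ = 3.57 × 3.16 = 11.28 kg·m².
ω₂ = I₁ω₁ / I₂ = (3.160)(2.95 rad/s) / (11.28) = 0.8263 rad/s.

ω₂ ≈ 0.826 rad/s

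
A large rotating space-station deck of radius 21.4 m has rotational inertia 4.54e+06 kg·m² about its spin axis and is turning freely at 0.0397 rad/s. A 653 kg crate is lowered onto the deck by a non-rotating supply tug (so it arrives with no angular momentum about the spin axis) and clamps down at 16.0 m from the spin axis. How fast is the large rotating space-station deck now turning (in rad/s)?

ω_f ≈ 0.0383 rad/s

No external torque acts about the spin axis; L_before = L_after.
Added inertia Σmr² = (653)(16.0)² = 1.672e+05 kg·m²; I_f = 4.540e+06 + 1.672e+05 = 4.707e+06 kg·m².
ω_f = I_p ω_i / I_f = (4.540e+06)(0.0397) / 4.707e+06 = 0.03829 rad/s.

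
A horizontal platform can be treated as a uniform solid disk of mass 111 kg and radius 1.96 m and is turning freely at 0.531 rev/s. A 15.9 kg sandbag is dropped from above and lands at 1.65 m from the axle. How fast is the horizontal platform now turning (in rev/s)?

No external torque acts about the axle; L_before = L_after.
I_p = ½(111)(1.96)² = 213.2 kg·m².
Added inertia Σmr² = (15.9)(1.65)² = 43.29 kg·m²; I_f = 213.2 + 43.29 = 256.5 kg·m².
ω_f = I_p ω_i / I_f = (213.2)(0.531) / 256.5 = 0.4414 rev/s.

ω_f ≈ 0.441 rev/s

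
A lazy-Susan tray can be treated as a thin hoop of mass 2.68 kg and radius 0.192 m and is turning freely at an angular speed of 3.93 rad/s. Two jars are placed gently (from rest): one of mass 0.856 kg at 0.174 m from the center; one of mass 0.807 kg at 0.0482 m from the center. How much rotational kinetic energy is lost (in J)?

The added mass arrives with no angular momentum about the center, and any external torque about the center is negligible, so the system's angular momentum is conserved.
I_p = (2.68)(0.192)² = 0.09880 kg·m².
Added inertia Σmr² = (0.856)(0.174)² + (0.807)(0.0482)² = 0.02779 kg·m²; I_f = 0.09880 + 0.02779 = 0.1266 kg·m².
ω_f = I_p ω_i / I_f = (0.09880)(3.93) / 0.1266 = 3.067 rad/s.
KE_i = ½(0.09880)(3.930 rad/s)² = 0.7629 J; KE_f = ½(0.1266)(3.067)² = 0.5954 J.

energy lost ≈ 0.167 J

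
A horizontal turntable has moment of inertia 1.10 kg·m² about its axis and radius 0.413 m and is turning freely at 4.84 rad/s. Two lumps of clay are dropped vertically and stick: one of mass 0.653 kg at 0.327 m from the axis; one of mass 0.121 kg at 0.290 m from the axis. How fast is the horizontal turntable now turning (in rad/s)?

The added mass arrives with no angular momentum about the axis, and any external torque about the axis is negligible, so the system's angular momentum is conserved.
Added inertia Σmr² = (0.653)(0.327)² + (0.121)(0.290)² = 0.08000 kg·m²; I_f = 1.100 + 0.08000 = 1.180 kg·m².
ω_f = I_p ω_i / I_f = (1.100)(4.84) / 1.180 = 4.512 rad/s.

ω_f ≈ 4.51 rad/s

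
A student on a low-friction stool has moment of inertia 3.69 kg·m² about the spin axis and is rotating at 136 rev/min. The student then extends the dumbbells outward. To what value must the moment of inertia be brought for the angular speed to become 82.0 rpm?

I₂ ≈ 6.12 kg·m²

Angular momentum about the spin axis is conserved since the torque about it is zero.
I₂ = I₁ω₁ / ω₂ = (3.69)(136) / (82.0) = 6.120 kg·m².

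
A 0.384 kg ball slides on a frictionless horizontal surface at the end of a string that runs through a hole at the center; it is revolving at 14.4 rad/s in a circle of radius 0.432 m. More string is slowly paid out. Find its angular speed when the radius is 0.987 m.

ω₂ ≈ 2.76 rad/s

The constraining force is radial, so m r² ω about the center is conserved.
ω₂ = ω₁ (r₁/r₂)² = (14.4)(0.432/0.987)² = 2.759 rad/s.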